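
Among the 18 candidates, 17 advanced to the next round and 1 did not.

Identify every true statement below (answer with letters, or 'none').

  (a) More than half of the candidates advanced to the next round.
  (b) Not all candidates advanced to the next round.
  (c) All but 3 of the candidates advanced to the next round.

(a), (b)

|A| = 18, |A ∩ B| = 17, |A ∖ B| = 1.
(a) |A ∩ B| > |A ∖ B|: holds.
(b) A ⊄ B (|A ∖ B| ≥ 1): holds.
(c) |A ∖ B| = 3: fails.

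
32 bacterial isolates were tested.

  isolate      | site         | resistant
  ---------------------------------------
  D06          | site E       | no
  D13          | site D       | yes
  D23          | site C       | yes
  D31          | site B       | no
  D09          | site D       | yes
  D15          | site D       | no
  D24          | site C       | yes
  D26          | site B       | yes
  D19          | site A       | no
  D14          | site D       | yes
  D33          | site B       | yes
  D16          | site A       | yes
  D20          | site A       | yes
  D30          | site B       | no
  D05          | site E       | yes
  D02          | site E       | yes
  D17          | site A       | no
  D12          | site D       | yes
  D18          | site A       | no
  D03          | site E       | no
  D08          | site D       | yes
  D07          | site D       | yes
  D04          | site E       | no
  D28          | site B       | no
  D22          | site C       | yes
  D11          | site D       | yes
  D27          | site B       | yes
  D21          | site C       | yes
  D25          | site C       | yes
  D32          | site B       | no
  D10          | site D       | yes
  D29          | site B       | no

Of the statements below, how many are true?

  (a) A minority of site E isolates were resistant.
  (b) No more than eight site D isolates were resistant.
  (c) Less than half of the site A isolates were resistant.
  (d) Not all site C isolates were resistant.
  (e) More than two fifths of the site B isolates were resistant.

3

(a) site E: |A| = 5, |A ∩ B| = 2; needs |A ∩ B| < |A ∖ B| — true.
(b) site D: |A| = 9, |A ∩ B| = 8; needs |A ∩ B| ≤ 8 — true.
(c) site A: |A| = 5, |A ∩ B| = 2; needs |A ∩ B| < |A ∖ B| — true.
(d) site C: |A| = 5, |A ∩ B| = 5; needs A ⊄ B (|A ∖ B| ≥ 1) — false.
(e) site B: |A| = 8, |A ∩ B| = 3; needs |A ∩ B| / |A| > 2/5 — false.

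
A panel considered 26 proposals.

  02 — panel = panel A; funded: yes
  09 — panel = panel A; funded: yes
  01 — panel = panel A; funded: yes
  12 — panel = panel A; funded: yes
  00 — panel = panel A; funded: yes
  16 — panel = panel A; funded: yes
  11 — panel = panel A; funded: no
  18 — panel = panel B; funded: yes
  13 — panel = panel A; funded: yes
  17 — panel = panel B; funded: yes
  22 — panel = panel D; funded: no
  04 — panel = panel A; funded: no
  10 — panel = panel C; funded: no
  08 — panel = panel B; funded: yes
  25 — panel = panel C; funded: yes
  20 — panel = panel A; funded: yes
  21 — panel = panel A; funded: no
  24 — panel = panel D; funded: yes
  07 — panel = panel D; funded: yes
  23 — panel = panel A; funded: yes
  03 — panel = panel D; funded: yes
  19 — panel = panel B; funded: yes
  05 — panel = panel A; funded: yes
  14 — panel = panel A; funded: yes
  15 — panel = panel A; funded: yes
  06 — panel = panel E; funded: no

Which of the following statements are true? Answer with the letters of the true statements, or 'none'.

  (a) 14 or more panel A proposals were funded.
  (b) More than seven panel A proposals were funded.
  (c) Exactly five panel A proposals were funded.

(b)

|A| = 15, |A ∩ B| = 12, |A ∖ B| = 3.
(a) |A ∩ B| ≥ 14: fails.
(b) |A ∩ B| > 7: holds.
(c) |A ∩ B| = 5: fails.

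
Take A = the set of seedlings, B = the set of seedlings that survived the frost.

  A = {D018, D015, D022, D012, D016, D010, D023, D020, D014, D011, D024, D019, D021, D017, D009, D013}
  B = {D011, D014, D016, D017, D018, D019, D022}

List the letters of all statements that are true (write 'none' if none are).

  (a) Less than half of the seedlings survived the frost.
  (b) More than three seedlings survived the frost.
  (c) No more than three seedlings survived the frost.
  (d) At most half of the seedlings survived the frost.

|A| = 16, |A ∩ B| = 7, |A ∖ B| = 9.
(a) |A ∩ B| < |A ∖ B|: holds.
(b) |A ∩ B| > 3: holds.
(c) |A ∩ B| ≤ 3: fails.
(d) |A ∩ B| ≤ |A ∖ B|: holds.

(a), (b), (d)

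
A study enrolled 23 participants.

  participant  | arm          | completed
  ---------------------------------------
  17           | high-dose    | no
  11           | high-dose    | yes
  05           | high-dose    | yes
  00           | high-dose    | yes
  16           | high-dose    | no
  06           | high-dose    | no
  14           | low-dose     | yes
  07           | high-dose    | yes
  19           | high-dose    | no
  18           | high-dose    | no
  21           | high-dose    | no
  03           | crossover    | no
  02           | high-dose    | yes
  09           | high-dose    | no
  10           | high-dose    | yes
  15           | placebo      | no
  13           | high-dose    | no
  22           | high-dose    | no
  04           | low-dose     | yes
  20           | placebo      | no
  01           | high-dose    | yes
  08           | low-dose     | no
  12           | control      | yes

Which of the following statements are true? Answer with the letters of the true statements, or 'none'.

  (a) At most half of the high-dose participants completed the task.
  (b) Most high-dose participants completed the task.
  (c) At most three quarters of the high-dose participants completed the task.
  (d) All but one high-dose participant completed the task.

(a), (c)

|A| = 16, |A ∩ B| = 7, |A ∖ B| = 9.
(a) |A ∩ B| ≤ |A ∖ B|: holds.
(b) |A ∩ B| > |A ∖ B|: fails.
(c) |A ∩ B| / |A| ≤ 3/4: holds.
(d) |A ∖ B| = 1: fails.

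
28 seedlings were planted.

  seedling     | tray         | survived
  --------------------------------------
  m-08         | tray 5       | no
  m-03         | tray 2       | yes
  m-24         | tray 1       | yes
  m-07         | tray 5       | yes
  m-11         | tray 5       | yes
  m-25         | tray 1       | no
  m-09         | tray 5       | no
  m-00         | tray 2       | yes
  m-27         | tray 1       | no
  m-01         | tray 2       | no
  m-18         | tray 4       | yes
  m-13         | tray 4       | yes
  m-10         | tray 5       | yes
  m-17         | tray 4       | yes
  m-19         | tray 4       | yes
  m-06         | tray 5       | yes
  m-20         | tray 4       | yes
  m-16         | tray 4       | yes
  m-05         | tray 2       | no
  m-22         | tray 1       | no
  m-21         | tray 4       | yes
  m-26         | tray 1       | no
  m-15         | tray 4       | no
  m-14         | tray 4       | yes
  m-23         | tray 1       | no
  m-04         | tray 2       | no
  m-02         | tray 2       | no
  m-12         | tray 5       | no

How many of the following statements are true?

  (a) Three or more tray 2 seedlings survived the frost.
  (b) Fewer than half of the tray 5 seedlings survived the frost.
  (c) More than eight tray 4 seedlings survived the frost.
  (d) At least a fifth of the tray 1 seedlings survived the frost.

0

(a) tray 2: |A| = 6, |A ∩ B| = 2; needs |A ∩ B| ≥ 3 — false.
(b) tray 5: |A| = 7, |A ∩ B| = 4; needs |A ∩ B| < |A ∖ B| — false.
(c) tray 4: |A| = 9, |A ∩ B| = 8; needs |A ∩ B| > 8 — false.
(d) tray 1: |A| = 6, |A ∩ B| = 1; needs |A ∩ B| / |A| ≥ 1/5 — false.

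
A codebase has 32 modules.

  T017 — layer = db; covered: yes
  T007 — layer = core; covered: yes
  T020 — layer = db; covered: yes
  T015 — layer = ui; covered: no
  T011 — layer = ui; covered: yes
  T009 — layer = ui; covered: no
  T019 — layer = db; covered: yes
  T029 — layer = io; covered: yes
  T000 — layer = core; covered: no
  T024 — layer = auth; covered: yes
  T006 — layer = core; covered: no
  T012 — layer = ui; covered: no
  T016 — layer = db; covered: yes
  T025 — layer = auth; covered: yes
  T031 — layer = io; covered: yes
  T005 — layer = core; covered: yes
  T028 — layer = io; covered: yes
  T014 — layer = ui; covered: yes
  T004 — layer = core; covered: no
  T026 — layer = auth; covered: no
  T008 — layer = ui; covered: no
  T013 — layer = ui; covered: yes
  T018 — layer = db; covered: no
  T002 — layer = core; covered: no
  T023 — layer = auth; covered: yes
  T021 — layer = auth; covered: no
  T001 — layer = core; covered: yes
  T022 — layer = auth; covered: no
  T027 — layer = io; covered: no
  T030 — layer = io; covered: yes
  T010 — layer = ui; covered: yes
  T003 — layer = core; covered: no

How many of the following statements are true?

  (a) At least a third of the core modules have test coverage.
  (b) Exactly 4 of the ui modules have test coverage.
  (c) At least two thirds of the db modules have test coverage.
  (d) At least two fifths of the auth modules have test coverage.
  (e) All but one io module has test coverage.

(a) core: |A| = 8, |A ∩ B| = 3; needs |A ∩ B| / |A| ≥ 1/3 — true.
(b) ui: |A| = 8, |A ∩ B| = 4; needs |A ∩ B| = 4 — true.
(c) db: |A| = 5, |A ∩ B| = 4; needs |A ∩ B| / |A| ≥ 2/3 — true.
(d) auth: |A| = 6, |A ∩ B| = 3; needs |A ∩ B| / |A| ≥ 2/5 — true.
(e) io: |A| = 5, |A ∩ B| = 4; needs |A ∖ B| = 1 — true.

5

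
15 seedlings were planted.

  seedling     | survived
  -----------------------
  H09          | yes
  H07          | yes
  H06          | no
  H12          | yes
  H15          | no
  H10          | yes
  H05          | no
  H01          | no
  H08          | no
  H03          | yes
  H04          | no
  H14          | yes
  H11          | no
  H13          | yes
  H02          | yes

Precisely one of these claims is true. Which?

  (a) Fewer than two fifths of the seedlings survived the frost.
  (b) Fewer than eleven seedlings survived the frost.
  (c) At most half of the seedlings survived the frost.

|A| = 15, |A ∩ B| = 8, |A ∖ B| = 7.
(a) requires |A ∩ B| / |A| < 2/5: false.
(b) requires |A ∩ B| < 11: true.
(c) requires |A ∩ B| ≤ |A ∖ B|: false.

(b)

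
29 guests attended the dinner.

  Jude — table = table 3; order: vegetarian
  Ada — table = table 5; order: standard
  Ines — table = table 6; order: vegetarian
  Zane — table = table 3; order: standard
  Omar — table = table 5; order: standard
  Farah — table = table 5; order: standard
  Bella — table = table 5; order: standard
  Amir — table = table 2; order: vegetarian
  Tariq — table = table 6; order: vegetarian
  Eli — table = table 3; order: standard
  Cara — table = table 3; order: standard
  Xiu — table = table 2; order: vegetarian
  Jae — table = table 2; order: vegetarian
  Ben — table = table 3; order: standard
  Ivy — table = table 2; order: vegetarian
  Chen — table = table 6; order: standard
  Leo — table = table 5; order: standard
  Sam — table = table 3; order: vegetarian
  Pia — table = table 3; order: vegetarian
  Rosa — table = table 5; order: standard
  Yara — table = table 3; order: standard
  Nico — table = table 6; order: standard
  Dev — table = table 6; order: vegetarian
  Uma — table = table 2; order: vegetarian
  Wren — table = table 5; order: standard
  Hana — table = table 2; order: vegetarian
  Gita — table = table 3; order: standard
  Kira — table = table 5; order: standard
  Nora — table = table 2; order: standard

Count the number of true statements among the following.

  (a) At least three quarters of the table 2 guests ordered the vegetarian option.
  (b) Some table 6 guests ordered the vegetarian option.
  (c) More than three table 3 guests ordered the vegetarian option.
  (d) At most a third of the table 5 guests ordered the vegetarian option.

(a) table 2: |A| = 7, |A ∩ B| = 6; needs |A ∩ B| / |A| ≥ 3/4 — true.
(b) table 6: |A| = 5, |A ∩ B| = 3; needs A ∩ B ≠ ∅ (|A ∩ B| ≥ 1) — true.
(c) table 3: |A| = 9, |A ∩ B| = 3; needs |A ∩ B| > 3 — false.
(d) table 5: |A| = 8, |A ∩ B| = 0; needs |A ∩ B| / |A| ≤ 1/3 — true.

3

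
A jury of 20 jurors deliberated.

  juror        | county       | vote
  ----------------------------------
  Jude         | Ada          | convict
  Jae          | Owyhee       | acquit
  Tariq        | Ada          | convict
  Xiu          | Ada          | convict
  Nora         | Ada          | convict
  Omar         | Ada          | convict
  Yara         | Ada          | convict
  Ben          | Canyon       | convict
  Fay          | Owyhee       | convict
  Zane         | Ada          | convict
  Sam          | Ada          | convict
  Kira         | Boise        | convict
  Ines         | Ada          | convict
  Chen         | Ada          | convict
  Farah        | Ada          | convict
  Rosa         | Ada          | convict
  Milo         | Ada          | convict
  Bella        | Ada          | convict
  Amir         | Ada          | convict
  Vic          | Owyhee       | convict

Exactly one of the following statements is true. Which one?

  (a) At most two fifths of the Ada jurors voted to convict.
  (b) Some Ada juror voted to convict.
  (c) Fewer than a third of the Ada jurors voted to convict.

|A| = 15, |A ∩ B| = 15, |A ∖ B| = 0.
(a) requires |A ∩ B| / |A| ≤ 2/5: false.
(b) requires A ∩ B ≠ ∅ (|A ∩ B| ≥ 1): true.
(c) requires |A ∩ B| / |A| < 1/3: false.

(b)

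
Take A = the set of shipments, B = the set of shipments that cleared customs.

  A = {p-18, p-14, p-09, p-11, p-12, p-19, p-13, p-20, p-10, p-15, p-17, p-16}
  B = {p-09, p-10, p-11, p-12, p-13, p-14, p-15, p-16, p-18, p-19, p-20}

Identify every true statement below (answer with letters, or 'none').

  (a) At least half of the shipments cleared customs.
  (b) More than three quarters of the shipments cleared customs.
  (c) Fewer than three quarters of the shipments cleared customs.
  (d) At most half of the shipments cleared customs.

|A| = 12, |A ∩ B| = 11, |A ∖ B| = 1.
(a) |A ∩ B| ≥ |A ∖ B|: holds.
(b) |A ∩ B| / |A| > 3/4: holds.
(c) |A ∩ B| / |A| < 3/4: fails.
(d) |A ∩ B| ≤ |A ∖ B|: fails.

(a), (b)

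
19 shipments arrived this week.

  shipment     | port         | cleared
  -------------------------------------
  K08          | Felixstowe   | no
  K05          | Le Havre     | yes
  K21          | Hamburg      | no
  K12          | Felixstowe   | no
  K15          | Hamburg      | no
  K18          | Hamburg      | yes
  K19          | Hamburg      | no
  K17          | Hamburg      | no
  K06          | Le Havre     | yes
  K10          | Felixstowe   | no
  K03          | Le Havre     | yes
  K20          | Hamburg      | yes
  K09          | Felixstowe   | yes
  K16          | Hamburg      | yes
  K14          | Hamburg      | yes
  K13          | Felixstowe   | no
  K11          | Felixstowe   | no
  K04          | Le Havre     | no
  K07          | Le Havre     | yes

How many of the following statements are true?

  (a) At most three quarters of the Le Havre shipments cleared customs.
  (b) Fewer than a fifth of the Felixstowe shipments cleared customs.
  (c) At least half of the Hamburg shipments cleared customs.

(a) Le Havre: |A| = 5, |A ∩ B| = 4; needs |A ∩ B| / |A| ≤ 3/4 — false.
(b) Felixstowe: |A| = 6, |A ∩ B| = 1; needs |A ∩ B| / |A| < 1/5 — true.
(c) Hamburg: |A| = 8, |A ∩ B| = 4; needs |A ∩ B| ≥ |A ∖ B| — true.

2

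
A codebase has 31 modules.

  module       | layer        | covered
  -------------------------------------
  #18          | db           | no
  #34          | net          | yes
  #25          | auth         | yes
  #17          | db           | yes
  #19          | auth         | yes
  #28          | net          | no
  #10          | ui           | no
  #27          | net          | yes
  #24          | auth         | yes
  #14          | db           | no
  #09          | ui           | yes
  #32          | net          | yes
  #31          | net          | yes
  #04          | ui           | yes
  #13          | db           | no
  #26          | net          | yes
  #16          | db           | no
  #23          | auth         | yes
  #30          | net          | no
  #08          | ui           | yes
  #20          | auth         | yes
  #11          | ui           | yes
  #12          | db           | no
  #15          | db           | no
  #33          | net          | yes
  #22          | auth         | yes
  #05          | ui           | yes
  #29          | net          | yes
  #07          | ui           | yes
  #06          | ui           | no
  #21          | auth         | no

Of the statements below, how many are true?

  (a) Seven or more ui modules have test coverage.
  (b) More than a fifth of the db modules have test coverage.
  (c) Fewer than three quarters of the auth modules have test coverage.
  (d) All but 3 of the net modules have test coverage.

0

(a) ui: |A| = 8, |A ∩ B| = 6; needs |A ∩ B| ≥ 7 — false.
(b) db: |A| = 7, |A ∩ B| = 1; needs |A ∩ B| / |A| > 1/5 — false.
(c) auth: |A| = 7, |A ∩ B| = 6; needs |A ∩ B| / |A| < 3/4 — false.
(d) net: |A| = 9, |A ∩ B| = 7; needs |A ∖ B| = 3 — false.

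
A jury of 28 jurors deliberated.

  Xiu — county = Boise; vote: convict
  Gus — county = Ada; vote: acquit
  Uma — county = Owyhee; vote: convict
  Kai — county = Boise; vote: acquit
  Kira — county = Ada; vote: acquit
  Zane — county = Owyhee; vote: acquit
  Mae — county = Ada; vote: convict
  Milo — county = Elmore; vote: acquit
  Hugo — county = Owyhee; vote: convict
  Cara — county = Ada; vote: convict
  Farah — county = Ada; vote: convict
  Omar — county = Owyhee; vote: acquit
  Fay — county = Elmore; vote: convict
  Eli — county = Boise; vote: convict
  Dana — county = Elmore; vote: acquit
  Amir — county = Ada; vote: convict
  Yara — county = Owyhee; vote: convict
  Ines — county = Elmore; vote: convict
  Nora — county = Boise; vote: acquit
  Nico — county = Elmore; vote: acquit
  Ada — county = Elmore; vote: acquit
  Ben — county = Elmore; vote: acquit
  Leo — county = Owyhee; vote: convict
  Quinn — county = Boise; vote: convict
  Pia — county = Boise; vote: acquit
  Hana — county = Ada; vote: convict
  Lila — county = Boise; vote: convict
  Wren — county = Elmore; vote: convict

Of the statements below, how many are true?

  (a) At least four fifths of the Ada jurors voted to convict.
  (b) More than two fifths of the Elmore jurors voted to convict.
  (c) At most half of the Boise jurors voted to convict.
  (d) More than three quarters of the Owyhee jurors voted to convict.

(a) Ada: |A| = 7, |A ∩ B| = 5; needs |A ∩ B| / |A| ≥ 4/5 — false.
(b) Elmore: |A| = 8, |A ∩ B| = 3; needs |A ∩ B| / |A| > 2/5 — false.
(c) Boise: |A| = 7, |A ∩ B| = 4; needs |A ∩ B| ≤ |A ∖ B| — false.
(d) Owyhee: |A| = 6, |A ∩ B| = 4; needs |A ∩ B| / |A| > 3/4 — false.

0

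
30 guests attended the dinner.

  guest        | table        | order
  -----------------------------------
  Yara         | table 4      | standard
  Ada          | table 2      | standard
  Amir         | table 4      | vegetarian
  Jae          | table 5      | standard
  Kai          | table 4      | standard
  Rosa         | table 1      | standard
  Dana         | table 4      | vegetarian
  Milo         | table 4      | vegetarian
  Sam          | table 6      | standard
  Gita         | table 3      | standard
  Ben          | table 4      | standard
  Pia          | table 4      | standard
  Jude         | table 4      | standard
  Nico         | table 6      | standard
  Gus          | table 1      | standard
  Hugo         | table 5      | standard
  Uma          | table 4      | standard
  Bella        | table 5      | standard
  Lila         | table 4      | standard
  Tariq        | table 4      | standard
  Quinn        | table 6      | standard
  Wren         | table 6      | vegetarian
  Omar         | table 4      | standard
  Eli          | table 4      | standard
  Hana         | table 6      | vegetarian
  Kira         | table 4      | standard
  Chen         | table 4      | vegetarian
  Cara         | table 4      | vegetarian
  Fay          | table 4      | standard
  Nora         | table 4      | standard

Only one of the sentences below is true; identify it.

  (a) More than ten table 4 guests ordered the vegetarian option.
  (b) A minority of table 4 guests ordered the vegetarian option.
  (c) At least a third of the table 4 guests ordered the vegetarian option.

|A| = 18, |A ∩ B| = 5, |A ∖ B| = 13.
(a) requires |A ∩ B| > 10: false.
(b) requires |A ∩ B| < |A ∖ B|: true.
(c) requires |A ∩ B| / |A| ≥ 1/3: false.

(b)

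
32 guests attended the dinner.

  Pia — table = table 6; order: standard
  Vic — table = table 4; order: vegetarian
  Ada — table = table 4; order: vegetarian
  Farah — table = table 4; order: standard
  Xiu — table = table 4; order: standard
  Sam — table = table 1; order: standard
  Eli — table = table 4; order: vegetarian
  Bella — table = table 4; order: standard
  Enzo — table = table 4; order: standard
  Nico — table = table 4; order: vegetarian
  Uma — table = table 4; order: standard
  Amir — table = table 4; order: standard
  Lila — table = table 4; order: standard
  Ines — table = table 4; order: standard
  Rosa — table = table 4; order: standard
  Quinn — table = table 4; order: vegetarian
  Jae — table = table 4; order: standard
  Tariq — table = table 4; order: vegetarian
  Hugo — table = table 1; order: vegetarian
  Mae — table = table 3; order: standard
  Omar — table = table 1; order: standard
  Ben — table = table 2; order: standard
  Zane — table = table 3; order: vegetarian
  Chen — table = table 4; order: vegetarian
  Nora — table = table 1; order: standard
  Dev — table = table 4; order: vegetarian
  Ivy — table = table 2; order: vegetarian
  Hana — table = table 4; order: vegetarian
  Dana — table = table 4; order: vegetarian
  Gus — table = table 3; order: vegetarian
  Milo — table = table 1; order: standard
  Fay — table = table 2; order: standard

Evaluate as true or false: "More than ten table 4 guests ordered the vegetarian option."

'More than ten table 4 guests ordered the vegetarian option' holds iff |A ∩ B| > 10.
|A| = 20, |A ∩ B| = 10, |A ∖ B| = 10.
|A ∩ B| = 10, so the statement is false.

False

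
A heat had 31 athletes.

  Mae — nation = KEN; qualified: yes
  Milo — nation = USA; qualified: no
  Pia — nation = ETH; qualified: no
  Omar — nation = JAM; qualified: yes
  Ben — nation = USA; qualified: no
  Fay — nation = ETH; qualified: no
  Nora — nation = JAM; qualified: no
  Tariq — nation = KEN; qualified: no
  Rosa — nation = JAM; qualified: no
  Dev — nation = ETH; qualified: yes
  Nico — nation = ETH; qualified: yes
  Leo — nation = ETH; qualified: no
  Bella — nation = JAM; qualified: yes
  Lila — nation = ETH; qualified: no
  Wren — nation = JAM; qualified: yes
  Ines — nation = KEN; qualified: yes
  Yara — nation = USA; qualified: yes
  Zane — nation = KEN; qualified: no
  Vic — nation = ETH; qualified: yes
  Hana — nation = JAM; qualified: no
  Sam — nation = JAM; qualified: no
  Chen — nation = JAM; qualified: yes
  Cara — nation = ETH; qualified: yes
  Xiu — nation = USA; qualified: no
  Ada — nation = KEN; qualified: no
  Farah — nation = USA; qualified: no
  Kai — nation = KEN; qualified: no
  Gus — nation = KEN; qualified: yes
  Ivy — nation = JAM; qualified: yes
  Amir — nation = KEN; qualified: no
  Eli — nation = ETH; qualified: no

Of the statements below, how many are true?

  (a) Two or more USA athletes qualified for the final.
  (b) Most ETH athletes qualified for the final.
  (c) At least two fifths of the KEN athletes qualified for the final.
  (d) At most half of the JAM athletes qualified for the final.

(a) USA: |A| = 5, |A ∩ B| = 1; needs |A ∩ B| ≥ 2 — false.
(b) ETH: |A| = 9, |A ∩ B| = 4; needs |A ∩ B| > |A ∖ B| — false.
(c) KEN: |A| = 8, |A ∩ B| = 3; needs |A ∩ B| / |A| ≥ 2/5 — false.
(d) JAM: |A| = 9, |A ∩ B| = 5; needs |A ∩ B| ≤ |A ∖ B| — false.

0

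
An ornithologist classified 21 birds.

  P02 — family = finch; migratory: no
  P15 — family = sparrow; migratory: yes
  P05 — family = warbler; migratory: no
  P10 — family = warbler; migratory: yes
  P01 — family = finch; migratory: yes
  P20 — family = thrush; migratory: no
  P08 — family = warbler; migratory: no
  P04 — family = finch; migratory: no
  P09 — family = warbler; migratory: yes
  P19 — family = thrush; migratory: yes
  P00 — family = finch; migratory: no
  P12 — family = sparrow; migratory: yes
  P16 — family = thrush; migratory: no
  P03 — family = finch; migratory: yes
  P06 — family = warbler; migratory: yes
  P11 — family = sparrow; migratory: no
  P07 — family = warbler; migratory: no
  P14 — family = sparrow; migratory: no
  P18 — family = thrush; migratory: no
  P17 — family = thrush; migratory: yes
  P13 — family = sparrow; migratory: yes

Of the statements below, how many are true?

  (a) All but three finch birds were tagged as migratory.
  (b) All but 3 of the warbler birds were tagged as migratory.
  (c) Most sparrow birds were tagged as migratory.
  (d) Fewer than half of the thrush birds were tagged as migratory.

(a) finch: |A| = 5, |A ∩ B| = 2; needs |A ∖ B| = 3 — true.
(b) warbler: |A| = 6, |A ∩ B| = 3; needs |A ∖ B| = 3 — true.
(c) sparrow: |A| = 5, |A ∩ B| = 3; needs |A ∩ B| > |A ∖ B| — true.
(d) thrush: |A| = 5, |A ∩ B| = 2; needs |A ∩ B| < |A ∖ B| — true.

4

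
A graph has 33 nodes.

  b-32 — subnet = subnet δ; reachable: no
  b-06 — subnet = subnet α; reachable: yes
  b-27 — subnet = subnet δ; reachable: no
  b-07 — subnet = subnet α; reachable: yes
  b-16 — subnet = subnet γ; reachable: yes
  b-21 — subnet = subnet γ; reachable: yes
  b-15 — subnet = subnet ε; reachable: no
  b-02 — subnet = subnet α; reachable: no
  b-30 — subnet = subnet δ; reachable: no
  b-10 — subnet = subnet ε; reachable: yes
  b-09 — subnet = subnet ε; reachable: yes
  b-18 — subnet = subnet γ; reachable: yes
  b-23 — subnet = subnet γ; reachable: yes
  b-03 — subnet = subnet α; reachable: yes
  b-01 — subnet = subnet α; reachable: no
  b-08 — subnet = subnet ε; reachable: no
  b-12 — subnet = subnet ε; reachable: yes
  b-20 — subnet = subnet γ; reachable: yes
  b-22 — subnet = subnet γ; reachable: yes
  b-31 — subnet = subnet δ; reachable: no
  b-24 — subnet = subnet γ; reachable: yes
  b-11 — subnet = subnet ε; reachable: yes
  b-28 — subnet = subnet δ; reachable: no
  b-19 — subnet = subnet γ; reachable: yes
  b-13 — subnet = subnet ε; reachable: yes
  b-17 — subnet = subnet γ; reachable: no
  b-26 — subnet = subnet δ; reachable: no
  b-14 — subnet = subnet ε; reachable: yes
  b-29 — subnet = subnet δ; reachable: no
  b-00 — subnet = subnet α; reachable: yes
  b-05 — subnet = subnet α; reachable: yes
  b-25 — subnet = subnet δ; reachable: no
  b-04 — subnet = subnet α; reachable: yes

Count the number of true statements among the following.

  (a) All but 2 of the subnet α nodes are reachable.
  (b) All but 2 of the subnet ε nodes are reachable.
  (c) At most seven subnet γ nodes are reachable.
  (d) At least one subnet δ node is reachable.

(a) subnet α: |A| = 8, |A ∩ B| = 6; needs |A ∖ B| = 2 — true.
(b) subnet ε: |A| = 8, |A ∩ B| = 6; needs |A ∖ B| = 2 — true.
(c) subnet γ: |A| = 9, |A ∩ B| = 8; needs |A ∩ B| ≤ 7 — false.
(d) subnet δ: |A| = 8, |A ∩ B| = 0; needs A ∩ B ≠ ∅ (|A ∩ B| ≥ 1) — false.

2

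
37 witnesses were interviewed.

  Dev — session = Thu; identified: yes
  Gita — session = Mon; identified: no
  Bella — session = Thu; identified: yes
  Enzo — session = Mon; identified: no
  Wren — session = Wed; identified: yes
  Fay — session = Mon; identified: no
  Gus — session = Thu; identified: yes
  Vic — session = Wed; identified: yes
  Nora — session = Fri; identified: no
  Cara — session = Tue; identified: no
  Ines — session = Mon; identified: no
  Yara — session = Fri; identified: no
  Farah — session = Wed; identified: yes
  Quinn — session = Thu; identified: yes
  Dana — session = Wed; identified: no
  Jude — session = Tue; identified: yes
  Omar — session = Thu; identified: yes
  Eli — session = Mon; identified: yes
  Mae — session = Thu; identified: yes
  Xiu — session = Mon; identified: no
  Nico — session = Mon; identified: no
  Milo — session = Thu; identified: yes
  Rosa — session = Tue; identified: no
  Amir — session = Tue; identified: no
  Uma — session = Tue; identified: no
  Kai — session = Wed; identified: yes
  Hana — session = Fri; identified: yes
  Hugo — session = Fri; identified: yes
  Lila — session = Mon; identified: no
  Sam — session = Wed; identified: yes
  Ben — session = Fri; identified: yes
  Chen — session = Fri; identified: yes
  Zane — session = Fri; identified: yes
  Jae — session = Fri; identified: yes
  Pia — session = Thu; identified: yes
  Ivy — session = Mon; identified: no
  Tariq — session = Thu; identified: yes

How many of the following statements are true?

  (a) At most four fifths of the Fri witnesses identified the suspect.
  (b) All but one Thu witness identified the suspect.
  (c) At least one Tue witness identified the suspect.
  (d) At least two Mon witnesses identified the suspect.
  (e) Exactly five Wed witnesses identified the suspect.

(a) Fri: |A| = 8, |A ∩ B| = 6; needs |A ∩ B| / |A| ≤ 4/5 — true.
(b) Thu: |A| = 9, |A ∩ B| = 9; needs |A ∖ B| = 1 — false.
(c) Tue: |A| = 5, |A ∩ B| = 1; needs A ∩ B ≠ ∅ (|A ∩ B| ≥ 1) — true.
(d) Mon: |A| = 9, |A ∩ B| = 1; needs |A ∩ B| ≥ 2 — false.
(e) Wed: |A| = 6, |A ∩ B| = 5; needs |A ∩ B| = 5 — true.

3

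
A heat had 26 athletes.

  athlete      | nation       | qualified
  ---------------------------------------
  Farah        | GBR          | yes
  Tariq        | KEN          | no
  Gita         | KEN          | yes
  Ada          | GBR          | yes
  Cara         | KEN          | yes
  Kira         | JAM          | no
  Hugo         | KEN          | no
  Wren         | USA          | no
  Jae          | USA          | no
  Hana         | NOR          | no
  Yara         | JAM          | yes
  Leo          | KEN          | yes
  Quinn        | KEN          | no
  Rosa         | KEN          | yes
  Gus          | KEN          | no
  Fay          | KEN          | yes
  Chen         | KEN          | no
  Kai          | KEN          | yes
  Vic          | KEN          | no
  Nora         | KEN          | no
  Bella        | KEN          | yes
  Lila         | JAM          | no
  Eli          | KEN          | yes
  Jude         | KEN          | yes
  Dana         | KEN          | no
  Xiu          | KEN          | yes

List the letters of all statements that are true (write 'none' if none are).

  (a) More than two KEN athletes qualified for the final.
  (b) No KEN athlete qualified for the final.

(a)

|A| = 18, |A ∩ B| = 10, |A ∖ B| = 8.
(a) |A ∩ B| > 2: holds.
(b) A ∩ B = ∅ (|A ∩ B| = 0): fails.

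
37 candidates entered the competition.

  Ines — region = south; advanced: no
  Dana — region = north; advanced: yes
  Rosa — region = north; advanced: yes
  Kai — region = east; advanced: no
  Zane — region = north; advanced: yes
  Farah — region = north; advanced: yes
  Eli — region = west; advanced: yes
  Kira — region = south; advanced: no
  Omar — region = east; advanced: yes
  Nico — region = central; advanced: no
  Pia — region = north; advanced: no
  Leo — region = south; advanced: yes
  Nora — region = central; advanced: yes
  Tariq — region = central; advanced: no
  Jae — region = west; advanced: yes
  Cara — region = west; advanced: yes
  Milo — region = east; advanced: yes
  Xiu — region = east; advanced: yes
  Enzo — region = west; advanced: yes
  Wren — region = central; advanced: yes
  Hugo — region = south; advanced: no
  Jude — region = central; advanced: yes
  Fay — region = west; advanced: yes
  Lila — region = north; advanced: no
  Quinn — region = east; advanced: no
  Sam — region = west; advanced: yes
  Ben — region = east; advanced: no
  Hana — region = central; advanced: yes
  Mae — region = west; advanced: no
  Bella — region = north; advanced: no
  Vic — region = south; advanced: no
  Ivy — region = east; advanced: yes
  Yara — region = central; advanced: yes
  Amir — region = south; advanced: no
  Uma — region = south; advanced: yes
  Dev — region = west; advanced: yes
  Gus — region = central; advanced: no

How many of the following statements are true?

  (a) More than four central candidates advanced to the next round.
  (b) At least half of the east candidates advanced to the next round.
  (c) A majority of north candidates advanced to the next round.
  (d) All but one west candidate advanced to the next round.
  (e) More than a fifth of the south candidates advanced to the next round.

(a) central: |A| = 8, |A ∩ B| = 5; needs |A ∩ B| > 4 — true.
(b) east: |A| = 7, |A ∩ B| = 4; needs |A ∩ B| ≥ |A ∖ B| — true.
(c) north: |A| = 7, |A ∩ B| = 4; needs |A ∩ B| > |A ∖ B| — true.
(d) west: |A| = 8, |A ∩ B| = 7; needs |A ∖ B| = 1 — true.
(e) south: |A| = 7, |A ∩ B| = 2; needs |A ∩ B| / |A| > 1/5 — true.

5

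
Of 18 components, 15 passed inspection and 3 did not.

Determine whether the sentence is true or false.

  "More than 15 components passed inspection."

Truth condition: |A ∩ B| > 15.
|A| = 18, |A ∩ B| = 15, |A ∖ B| = 3.
|A ∩ B| = 15, so the statement is false.

False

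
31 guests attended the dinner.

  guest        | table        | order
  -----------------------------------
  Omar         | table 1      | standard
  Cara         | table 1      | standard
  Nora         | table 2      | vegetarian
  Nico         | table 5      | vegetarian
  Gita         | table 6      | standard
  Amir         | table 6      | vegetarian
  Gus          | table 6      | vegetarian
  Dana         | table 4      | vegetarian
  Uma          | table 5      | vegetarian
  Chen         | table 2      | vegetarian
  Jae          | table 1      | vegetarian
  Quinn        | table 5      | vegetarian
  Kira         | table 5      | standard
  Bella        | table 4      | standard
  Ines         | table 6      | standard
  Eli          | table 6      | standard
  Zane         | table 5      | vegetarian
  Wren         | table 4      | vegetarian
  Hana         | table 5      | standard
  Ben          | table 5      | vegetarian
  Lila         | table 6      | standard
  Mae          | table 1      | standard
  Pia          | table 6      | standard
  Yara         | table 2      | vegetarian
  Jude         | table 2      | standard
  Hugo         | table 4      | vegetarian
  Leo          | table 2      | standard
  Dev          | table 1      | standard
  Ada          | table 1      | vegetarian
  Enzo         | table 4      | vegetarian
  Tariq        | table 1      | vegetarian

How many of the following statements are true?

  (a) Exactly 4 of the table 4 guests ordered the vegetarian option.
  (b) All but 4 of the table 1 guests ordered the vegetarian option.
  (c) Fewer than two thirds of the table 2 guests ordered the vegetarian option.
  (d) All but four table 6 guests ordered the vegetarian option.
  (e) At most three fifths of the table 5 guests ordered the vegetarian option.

3

(a) table 4: |A| = 5, |A ∩ B| = 4; needs |A ∩ B| = 4 — true.
(b) table 1: |A| = 7, |A ∩ B| = 3; needs |A ∖ B| = 4 — true.
(c) table 2: |A| = 5, |A ∩ B| = 3; needs |A ∩ B| / |A| < 2/3 — true.
(d) table 6: |A| = 7, |A ∩ B| = 2; needs |A ∖ B| = 4 — false.
(e) table 5: |A| = 7, |A ∩ B| = 5; needs |A ∩ B| / |A| ≤ 3/5 — false.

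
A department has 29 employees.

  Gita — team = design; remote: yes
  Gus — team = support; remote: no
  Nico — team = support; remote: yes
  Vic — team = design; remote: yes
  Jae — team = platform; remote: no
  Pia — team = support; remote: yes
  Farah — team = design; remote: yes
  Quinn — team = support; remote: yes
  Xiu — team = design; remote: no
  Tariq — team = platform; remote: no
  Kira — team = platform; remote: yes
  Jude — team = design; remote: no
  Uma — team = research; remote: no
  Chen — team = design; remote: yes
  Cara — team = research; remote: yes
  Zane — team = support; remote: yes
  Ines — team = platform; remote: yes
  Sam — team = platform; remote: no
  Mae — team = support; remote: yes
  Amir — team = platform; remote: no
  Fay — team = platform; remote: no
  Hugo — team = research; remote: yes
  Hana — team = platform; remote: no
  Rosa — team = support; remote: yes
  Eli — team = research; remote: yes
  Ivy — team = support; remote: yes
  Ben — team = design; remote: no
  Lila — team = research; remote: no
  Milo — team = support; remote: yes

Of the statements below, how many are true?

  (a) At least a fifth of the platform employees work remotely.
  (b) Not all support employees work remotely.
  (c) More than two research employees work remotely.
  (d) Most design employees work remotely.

(a) platform: |A| = 8, |A ∩ B| = 2; needs |A ∩ B| / |A| ≥ 1/5 — true.
(b) support: |A| = 9, |A ∩ B| = 8; needs A ⊄ B (|A ∖ B| ≥ 1) — true.
(c) research: |A| = 5, |A ∩ B| = 3; needs |A ∩ B| > 2 — true.
(d) design: |A| = 7, |A ∩ B| = 4; needs |A ∩ B| > |A ∖ B| — true.

4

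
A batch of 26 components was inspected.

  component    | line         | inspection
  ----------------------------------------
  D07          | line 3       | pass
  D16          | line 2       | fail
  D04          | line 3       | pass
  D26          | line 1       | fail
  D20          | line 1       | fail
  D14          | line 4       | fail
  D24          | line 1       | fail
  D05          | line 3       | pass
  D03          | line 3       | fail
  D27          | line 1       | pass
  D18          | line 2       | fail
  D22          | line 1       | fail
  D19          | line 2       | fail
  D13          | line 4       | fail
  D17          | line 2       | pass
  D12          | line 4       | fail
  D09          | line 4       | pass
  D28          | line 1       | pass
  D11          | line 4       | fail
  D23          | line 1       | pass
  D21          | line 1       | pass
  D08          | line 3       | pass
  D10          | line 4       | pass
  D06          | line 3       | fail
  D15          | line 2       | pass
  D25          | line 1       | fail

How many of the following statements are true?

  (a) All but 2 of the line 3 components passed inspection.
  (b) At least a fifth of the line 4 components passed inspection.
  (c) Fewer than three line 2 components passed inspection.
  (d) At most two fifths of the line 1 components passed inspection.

3

(a) line 3: |A| = 6, |A ∩ B| = 4; needs |A ∖ B| = 2 — true.
(b) line 4: |A| = 6, |A ∩ B| = 2; needs |A ∩ B| / |A| ≥ 1/5 — true.
(c) line 2: |A| = 5, |A ∩ B| = 2; needs |A ∩ B| < 3 — true.
(d) line 1: |A| = 9, |A ∩ B| = 4; needs |A ∩ B| / |A| ≤ 2/5 — false.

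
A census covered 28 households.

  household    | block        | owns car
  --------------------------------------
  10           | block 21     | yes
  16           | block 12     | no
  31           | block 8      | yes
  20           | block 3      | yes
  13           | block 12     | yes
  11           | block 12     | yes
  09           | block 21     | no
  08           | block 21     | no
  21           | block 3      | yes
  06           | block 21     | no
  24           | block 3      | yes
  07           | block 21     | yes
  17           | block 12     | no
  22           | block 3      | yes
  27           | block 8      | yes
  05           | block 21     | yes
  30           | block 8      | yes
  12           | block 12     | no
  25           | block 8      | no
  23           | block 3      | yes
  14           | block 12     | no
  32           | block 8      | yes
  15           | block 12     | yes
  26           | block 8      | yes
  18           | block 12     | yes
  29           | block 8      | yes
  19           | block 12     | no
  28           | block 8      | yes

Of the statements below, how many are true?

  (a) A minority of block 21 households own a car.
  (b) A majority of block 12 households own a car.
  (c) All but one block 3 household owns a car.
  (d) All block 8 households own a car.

0

(a) block 21: |A| = 6, |A ∩ B| = 3; needs |A ∩ B| < |A ∖ B| — false.
(b) block 12: |A| = 9, |A ∩ B| = 4; needs |A ∩ B| > |A ∖ B| — false.
(c) block 3: |A| = 5, |A ∩ B| = 5; needs |A ∖ B| = 1 — false.
(d) block 8: |A| = 8, |A ∩ B| = 7; needs A ⊆ B, i.e. every element of A is in B (|A ∖ B| = 0) — false.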